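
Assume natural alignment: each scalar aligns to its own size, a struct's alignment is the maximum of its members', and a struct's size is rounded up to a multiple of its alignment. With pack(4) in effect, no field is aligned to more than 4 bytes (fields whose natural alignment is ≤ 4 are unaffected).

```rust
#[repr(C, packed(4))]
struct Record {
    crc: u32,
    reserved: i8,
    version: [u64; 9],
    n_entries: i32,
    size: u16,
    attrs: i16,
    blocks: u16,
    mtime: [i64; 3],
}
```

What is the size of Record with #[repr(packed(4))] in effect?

116

crc at 0 (size 4, align 4) → ends 4
reserved at 4 (size 1, align 1) → ends 5
pad 3 to align 4 for version
version at 8 (size 72, align 4) → ends 80
n_entries at 80 (size 4, align 4) → ends 84
size at 84 (size 2, align 2) → ends 86
attrs at 86 (size 2, align 2) → ends 88
blocks at 88 (size 2, align 2) → ends 90
pad 2 to align 4 for mtime
mtime at 92 (size 24, align 4) → ends 116
total 116 bytes, alignment 4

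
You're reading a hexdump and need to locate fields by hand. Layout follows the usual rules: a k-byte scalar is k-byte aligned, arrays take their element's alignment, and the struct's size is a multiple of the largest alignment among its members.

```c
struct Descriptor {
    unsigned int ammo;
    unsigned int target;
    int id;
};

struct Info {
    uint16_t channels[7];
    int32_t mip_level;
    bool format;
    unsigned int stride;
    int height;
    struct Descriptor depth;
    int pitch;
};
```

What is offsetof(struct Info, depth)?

32

Descriptor: ammo at 0 (size 4, align 4) → ends 4; target at 4 (size 4, align 4) → ends 8; id at 8 (size 4, align 4) → ends 12; total 12 bytes, alignment 4
channels at 0 (size 14, align 2) → ends 14
pad 2 to align 4 for mip_level
mip_level at 16 (size 4, align 4) → ends 20
format at 20 (size 1, align 1) → ends 21
pad 3 to align 4 for stride
stride at 24 (size 4, align 4) → ends 28
height at 28 (size 4, align 4) → ends 32
depth at 32 (size 12, align 4) → ends 44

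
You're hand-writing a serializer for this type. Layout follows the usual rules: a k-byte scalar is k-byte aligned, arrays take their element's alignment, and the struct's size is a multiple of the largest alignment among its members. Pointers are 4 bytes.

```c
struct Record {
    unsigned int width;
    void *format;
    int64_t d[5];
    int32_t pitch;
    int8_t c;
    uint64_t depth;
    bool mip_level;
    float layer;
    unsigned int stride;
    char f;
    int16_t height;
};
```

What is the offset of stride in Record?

72

width at 0 (size 4, align 4) → ends 4
format at 4 (size 4, align 4) → ends 8
d at 8 (size 40, align 8) → ends 48
pitch at 48 (size 4, align 4) → ends 52
c at 52 (size 1, align 1) → ends 53
pad 3 to align 8 for depth
depth at 56 (size 8, align 8) → ends 64
mip_level at 64 (size 1, align 1) → ends 65
pad 3 to align 4 for layer
layer at 68 (size 4, align 4) → ends 72
stride at 72 (size 4, align 4) → ends 76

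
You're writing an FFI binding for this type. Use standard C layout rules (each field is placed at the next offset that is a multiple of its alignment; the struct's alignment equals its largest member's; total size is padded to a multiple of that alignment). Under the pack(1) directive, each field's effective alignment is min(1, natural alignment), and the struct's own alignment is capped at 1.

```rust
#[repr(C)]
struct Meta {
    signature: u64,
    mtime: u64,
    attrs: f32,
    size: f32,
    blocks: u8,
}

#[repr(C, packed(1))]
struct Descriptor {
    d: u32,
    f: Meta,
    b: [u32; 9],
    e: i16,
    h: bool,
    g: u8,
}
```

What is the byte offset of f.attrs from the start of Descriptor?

20

Meta: 0..8  signature  (8B, 8-aligned); 8..16  mtime  (8B, 8-aligned); 16..20  attrs  (4B, 4-aligned); 20..24  size  (4B, 4-aligned); 24..25  blocks  (1B, 1-aligned); 25..32  -- tail padding (7B); sizeof = 32, alignof = 8
0..4  d  (4B, 1-aligned)
4..36  f  (32B, 1-aligned)
within Meta: attrs at 16
4 + 16 = 20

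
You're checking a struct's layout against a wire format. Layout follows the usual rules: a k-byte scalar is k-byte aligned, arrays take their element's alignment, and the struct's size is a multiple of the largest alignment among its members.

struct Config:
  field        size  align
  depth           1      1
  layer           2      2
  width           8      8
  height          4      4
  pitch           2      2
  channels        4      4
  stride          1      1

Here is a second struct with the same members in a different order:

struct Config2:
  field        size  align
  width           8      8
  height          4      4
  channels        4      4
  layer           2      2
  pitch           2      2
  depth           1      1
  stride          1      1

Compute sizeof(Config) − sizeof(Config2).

8

depth at 0 (size 1, align 1) → ends 1
pad 1 to align 2 for layer
layer at 2 (size 2, align 2) → ends 4
pad 4 to align 8 for width
width at 8 (size 8, align 8) → ends 16
height at 16 (size 4, align 4) → ends 20
pitch at 20 (size 2, align 2) → ends 22
pad 2 to align 4 for channels
channels at 24 (size 4, align 4) → ends 28
stride at 28 (size 1, align 1) → ends 29
tail pad 3 to reach multiple of 8
total 32 bytes, alignment 8
— Config2 —
width at 0 (size 8, align 8) → ends 8
height at 8 (size 4, align 4) → ends 12
channels at 12 (size 4, align 4) → ends 16
layer at 16 (size 2, align 2) → ends 18
pitch at 18 (size 2, align 2) → ends 20
depth at 20 (size 1, align 1) → ends 21
stride at 21 (size 1, align 1) → ends 22
tail pad 2 to reach multiple of 8
total 24 bytes, alignment 8
32 − 24 = 8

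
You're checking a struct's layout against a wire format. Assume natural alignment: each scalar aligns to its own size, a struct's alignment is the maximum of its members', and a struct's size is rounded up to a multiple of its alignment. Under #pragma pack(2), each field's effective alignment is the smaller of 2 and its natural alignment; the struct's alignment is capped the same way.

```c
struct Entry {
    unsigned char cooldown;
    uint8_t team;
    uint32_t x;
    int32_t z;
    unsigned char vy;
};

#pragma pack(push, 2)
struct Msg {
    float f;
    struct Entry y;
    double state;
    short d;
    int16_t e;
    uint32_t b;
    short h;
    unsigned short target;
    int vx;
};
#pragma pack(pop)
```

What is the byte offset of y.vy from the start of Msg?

Entry: cooldown at 0 (size 1, align 1) → ends 1; team at 1 (size 1, align 1) → ends 2; pad 2 to align 4 for x; x at 4 (size 4, align 4) → ends 8; z at 8 (size 4, align 4) → ends 12; vy at 12 (size 1, align 1) → ends 13; tail pad 3 to reach multiple of 4; total 16 bytes, alignment 4
f at 0 (size 4, align 2) → ends 4
y at 4 (size 16, align 2) → ends 20
within Entry: vy at 12
4 + 12 = 16

16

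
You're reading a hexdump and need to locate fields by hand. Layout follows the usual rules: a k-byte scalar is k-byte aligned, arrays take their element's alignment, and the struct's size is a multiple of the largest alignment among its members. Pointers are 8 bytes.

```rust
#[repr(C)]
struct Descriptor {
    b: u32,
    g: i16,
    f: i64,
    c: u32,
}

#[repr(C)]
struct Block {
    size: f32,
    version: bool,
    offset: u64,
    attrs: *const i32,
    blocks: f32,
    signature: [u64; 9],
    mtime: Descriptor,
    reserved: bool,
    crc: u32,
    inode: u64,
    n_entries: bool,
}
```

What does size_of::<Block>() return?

152

Descriptor: 0..4  b  (4B, 4-aligned); 4..6  g  (2B, 2-aligned); 6..8  -- padding (2B); 8..16  f  (8B, 8-aligned); 16..20  c  (4B, 4-aligned); 20..24  -- tail padding (4B); sizeof = 24, alignof = 8
0..4  size  (4B, 4-aligned)
4..5  version  (1B, 1-aligned)
5..8  -- padding (3B)
8..16  offset  (8B, 8-aligned)
16..24  attrs  (8B, 8-aligned)
24..28  blocks  (4B, 4-aligned)
28..32  -- padding (4B)
32..104  signature  (72B, 8-aligned)
104..128  mtime  (24B, 8-aligned)
128..129  reserved  (1B, 1-aligned)
129..132  -- padding (3B)
132..136  crc  (4B, 4-aligned)
136..144  inode  (8B, 8-aligned)
144..145  n_entries  (1B, 1-aligned)
145..152  -- tail padding (7B)
sizeof = 152, alignof = 8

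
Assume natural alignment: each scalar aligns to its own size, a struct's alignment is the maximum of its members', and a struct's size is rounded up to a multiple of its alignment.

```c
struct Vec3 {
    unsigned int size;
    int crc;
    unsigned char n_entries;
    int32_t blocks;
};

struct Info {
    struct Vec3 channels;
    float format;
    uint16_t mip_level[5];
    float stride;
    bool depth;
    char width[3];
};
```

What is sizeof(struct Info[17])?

Vec3: 0..4  size  (4B, 4-aligned); 4..8  crc  (4B, 4-aligned); 8..9  n_entries  (1B, 1-aligned); 9..12  -- padding (3B); 12..16  blocks  (4B, 4-aligned); sizeof = 16, alignof = 4
0..16  channels  (16B, 4-aligned)
16..20  format  (4B, 4-aligned)
20..30  mip_level  (10B, 2-aligned)
30..32  -- padding (2B)
32..36  stride  (4B, 4-aligned)
36..37  depth  (1B, 1-aligned)
37..40  width  (3B, 1-aligned)
sizeof = 40, alignof = 4
array of 17: 17 × 40 = 680

680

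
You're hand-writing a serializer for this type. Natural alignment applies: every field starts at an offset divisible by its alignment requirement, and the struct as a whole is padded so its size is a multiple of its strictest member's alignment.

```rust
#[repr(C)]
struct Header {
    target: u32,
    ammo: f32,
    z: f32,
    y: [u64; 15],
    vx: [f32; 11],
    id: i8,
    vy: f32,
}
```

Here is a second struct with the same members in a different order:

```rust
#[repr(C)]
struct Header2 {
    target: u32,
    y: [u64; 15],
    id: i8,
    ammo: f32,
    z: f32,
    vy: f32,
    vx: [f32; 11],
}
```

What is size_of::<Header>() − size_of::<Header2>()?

0

target at 0 (size 4, align 4) → ends 4
ammo at 4 (size 4, align 4) → ends 8
z at 8 (size 4, align 4) → ends 12
pad 4 to align 8 for y
y at 16 (size 120, align 8) → ends 136
vx at 136 (size 44, align 4) → ends 180
id at 180 (size 1, align 1) → ends 181
pad 3 to align 4 for vy
vy at 184 (size 4, align 4) → ends 188
tail pad 4 to reach multiple of 8
total 192 bytes, alignment 8
— Header2 —
target at 0 (size 4, align 4) → ends 4
pad 4 to align 8 for y
y at 8 (size 120, align 8) → ends 128
id at 128 (size 1, align 1) → ends 129
pad 3 to align 4 for ammo
ammo at 132 (size 4, align 4) → ends 136
z at 136 (size 4, align 4) → ends 140
vy at 140 (size 4, align 4) → ends 144
vx at 144 (size 44, align 4) → ends 188
tail pad 4 to reach multiple of 8
total 192 bytes, alignment 8
192 − 192 = 0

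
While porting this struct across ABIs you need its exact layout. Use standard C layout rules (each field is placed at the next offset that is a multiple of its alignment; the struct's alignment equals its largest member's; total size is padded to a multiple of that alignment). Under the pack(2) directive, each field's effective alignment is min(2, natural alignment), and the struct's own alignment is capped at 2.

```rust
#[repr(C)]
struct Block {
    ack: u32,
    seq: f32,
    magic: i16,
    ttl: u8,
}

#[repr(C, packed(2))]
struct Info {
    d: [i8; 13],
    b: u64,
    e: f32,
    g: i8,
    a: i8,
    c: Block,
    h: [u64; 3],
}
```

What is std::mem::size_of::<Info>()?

64

Block: ack at 0 (size 4, align 4) → ends 4; seq at 4 (size 4, align 4) → ends 8; magic at 8 (size 2, align 2) → ends 10; ttl at 10 (size 1, align 1) → ends 11; tail pad 1 to reach multiple of 4; total 12 bytes, alignment 4
d at 0 (size 13, align 1) → ends 13
pad 1 to align 2 for b
b at 14 (size 8, align 2) → ends 22
e at 22 (size 4, align 2) → ends 26
g at 26 (size 1, align 1) → ends 27
a at 27 (size 1, align 1) → ends 28
c at 28 (size 12, align 2) → ends 40
h at 40 (size 24, align 2) → ends 64
total 64 bytes, alignment 2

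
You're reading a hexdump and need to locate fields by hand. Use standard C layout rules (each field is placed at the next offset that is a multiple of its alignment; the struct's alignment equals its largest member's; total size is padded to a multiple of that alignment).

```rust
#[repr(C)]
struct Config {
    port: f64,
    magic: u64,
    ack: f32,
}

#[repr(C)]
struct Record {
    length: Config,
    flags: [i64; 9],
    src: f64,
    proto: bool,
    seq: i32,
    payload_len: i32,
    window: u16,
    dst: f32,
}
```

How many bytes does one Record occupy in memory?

128

Config: 0..8  port  (8B, 8-aligned); 8..16  magic  (8B, 8-aligned); 16..20  ack  (4B, 4-aligned); 20..24  -- tail padding (4B); sizeof = 24, alignof = 8
0..24  length  (24B, 8-aligned)
24..96  flags  (72B, 8-aligned)
96..104  src  (8B, 8-aligned)
104..105  proto  (1B, 1-aligned)
105..108  -- padding (3B)
108..112  seq  (4B, 4-aligned)
112..116  payload_len  (4B, 4-aligned)
116..118  window  (2B, 2-aligned)
118..120  -- padding (2B)
120..124  dst  (4B, 4-aligned)
124..128  -- tail padding (4B)
sizeof = 128, alignof = 8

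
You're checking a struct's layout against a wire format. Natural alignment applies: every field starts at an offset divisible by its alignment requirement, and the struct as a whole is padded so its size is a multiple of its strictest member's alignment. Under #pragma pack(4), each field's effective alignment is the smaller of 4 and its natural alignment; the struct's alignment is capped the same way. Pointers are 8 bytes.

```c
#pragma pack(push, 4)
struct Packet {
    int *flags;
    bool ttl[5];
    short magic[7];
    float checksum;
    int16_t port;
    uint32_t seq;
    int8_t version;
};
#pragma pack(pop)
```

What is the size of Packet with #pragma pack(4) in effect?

flags at 0 (size 8, align 4) → ends 8
ttl at 8 (size 5, align 1) → ends 13
pad 1 to align 2 for magic
magic at 14 (size 14, align 2) → ends 28
checksum at 28 (size 4, align 4) → ends 32
port at 32 (size 2, align 2) → ends 34
pad 2 to align 4 for seq
seq at 36 (size 4, align 4) → ends 40
version at 40 (size 1, align 1) → ends 41
tail pad 3 to reach multiple of 4
total 44 bytes, alignment 4

44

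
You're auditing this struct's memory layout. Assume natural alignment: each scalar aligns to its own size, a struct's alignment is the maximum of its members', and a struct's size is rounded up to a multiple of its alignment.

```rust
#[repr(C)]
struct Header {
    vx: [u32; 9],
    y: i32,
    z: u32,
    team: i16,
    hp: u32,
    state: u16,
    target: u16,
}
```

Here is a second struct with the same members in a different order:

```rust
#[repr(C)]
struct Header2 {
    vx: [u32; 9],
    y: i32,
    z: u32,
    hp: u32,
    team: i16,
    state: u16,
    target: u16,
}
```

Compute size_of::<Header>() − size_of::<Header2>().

0

@0: vx [36B, align 4] → 36
@36: y [4B, align 4] → 40
@40: z [4B, align 4] → 44
@44: team [2B, align 2] → 46
+2 pad (align 4)
@48: hp [4B, align 4] → 52
@52: state [2B, align 2] → 54
@54: target [2B, align 2] → 56
size 56, align 4
— Header2 —
@0: vx [36B, align 4] → 36
@36: y [4B, align 4] → 40
@40: z [4B, align 4] → 44
@44: hp [4B, align 4] → 48
@48: team [2B, align 2] → 50
@50: state [2B, align 2] → 52
@52: target [2B, align 2] → 54
+2 tail pad (align 4)
size 56, align 4
56 − 56 = 0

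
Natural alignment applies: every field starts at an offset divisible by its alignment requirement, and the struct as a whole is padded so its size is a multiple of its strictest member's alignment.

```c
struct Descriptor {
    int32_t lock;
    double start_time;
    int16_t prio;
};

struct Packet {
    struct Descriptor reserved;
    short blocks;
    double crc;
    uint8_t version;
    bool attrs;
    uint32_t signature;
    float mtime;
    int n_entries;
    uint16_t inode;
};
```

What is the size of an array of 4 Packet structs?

Descriptor: @0: lock [4B, align 4] → 4; +4 pad (align 8); @8: start_time [8B, align 8] → 16; @16: prio [2B, align 2] → 18; +6 tail pad (align 8); size 24, align 8
@0: reserved [24B, align 8] → 24
@24: blocks [2B, align 2] → 26
+6 pad (align 8)
@32: crc [8B, align 8] → 40
@40: version [1B, align 1] → 41
@41: attrs [1B, align 1] → 42
+2 pad (align 4)
@44: signature [4B, align 4] → 48
@48: mtime [4B, align 4] → 52
@52: n_entries [4B, align 4] → 56
@56: inode [2B, align 2] → 58
+6 tail pad (align 8)
size 64, align 8
array of 4: 4 × 64 = 256

256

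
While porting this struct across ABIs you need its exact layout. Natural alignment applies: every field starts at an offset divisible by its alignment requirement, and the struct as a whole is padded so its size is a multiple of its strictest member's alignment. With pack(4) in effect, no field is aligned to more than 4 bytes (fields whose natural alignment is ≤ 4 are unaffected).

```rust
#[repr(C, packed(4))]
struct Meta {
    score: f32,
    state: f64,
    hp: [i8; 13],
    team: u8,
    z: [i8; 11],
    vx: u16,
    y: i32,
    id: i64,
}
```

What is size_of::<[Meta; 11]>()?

score at 0 (size 4, align 4) → ends 4
state at 4 (size 8, align 4) → ends 12
hp at 12 (size 13, align 1) → ends 25
team at 25 (size 1, align 1) → ends 26
z at 26 (size 11, align 1) → ends 37
pad 1 to align 2 for vx
vx at 38 (size 2, align 2) → ends 40
y at 40 (size 4, align 4) → ends 44
id at 44 (size 8, align 4) → ends 52
total 52 bytes, alignment 4
array of 11: 11 × 52 = 572

572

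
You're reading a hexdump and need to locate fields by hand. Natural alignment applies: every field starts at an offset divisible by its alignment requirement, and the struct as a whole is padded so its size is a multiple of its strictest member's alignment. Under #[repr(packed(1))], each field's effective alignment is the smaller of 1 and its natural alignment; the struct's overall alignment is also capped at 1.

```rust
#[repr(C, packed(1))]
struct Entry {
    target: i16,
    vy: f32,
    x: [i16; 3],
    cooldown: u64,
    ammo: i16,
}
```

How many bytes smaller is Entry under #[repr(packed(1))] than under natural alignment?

natural layout:
  0..2  target  (2B, 2-aligned)
  2..4  -- padding (2B)
  4..8  vy  (4B, 4-aligned)
  8..14  x  (6B, 2-aligned)
  14..16  -- padding (2B)
  16..24  cooldown  (8B, 8-aligned)
  24..26  ammo  (2B, 2-aligned)
  26..32  -- tail padding (6B)
  sizeof = 32, alignof = 8
packed(1) layout:
  0..2  target  (2B, 1-aligned)
  2..6  vy  (4B, 1-aligned)
  6..12  x  (6B, 1-aligned)
  12..20  cooldown  (8B, 1-aligned)
  20..22  ammo  (2B, 1-aligned)
  sizeof = 22, alignof = 1
32 − 22 = 10

10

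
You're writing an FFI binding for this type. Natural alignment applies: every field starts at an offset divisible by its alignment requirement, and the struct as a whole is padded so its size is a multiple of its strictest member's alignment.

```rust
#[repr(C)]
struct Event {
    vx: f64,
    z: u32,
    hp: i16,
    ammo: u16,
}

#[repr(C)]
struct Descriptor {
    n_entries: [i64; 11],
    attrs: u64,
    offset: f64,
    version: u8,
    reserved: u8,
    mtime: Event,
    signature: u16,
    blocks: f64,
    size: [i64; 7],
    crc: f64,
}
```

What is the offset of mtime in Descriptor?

Event: vx at 0 (size 8, align 8) → ends 8; z at 8 (size 4, align 4) → ends 12; hp at 12 (size 2, align 2) → ends 14; ammo at 14 (size 2, align 2) → ends 16; total 16 bytes, alignment 8
n_entries at 0 (size 88, align 8) → ends 88
attrs at 88 (size 8, align 8) → ends 96
offset at 96 (size 8, align 8) → ends 104
version at 104 (size 1, align 1) → ends 105
reserved at 105 (size 1, align 1) → ends 106
pad 6 to align 8 for mtime
mtime at 112 (size 16, align 8) → ends 128

112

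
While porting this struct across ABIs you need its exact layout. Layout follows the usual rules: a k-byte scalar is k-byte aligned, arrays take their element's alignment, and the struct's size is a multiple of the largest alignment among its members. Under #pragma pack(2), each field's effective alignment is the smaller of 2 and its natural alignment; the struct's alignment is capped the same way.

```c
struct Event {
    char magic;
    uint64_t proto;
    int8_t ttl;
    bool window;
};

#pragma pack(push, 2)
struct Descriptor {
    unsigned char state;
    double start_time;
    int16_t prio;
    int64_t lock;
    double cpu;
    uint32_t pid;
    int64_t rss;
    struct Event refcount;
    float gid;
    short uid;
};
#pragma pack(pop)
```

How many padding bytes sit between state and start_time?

1

Event: @0: magic [1B, align 1] → 1; +7 pad (align 8); @8: proto [8B, align 8] → 16; @16: ttl [1B, align 1] → 17; @17: window [1B, align 1] → 18; +6 tail pad (align 8); size 24, align 8
@0: state [1B, align 1] → 1
+1 pad (align 2)
@2: start_time [8B, align 2] → 10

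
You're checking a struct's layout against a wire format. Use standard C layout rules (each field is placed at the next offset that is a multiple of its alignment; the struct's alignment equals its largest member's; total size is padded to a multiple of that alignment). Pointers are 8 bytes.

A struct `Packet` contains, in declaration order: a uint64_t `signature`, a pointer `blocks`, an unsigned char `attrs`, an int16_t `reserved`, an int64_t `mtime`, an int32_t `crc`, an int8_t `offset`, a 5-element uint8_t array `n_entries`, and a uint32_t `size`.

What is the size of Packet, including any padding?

signature at 0 (size 8, align 8) → ends 8
blocks at 8 (size 8, align 8) → ends 16
attrs at 16 (size 1, align 1) → ends 17
pad 1 to align 2 for reserved
reserved at 18 (size 2, align 2) → ends 20
pad 4 to align 8 for mtime
mtime at 24 (size 8, align 8) → ends 32
crc at 32 (size 4, align 4) → ends 36
offset at 36 (size 1, align 1) → ends 37
n_entries at 37 (size 5, align 1) → ends 42
pad 2 to align 4 for size
size at 44 (size 4, align 4) → ends 48
total 48 bytes, alignment 8

48 bytes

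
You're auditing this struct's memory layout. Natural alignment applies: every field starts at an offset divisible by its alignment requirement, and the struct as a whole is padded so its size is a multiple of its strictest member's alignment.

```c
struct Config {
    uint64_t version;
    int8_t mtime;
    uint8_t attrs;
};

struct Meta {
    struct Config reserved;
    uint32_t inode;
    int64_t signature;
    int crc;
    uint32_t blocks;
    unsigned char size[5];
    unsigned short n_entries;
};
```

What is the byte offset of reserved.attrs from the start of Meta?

9

Config: @0: version [8B, align 8] → 8; @8: mtime [1B, align 1] → 9; @9: attrs [1B, align 1] → 10; +6 tail pad (align 8); size 16, align 8
@0: reserved [16B, align 8] → 16
within Config: attrs at 9
0 + 9 = 9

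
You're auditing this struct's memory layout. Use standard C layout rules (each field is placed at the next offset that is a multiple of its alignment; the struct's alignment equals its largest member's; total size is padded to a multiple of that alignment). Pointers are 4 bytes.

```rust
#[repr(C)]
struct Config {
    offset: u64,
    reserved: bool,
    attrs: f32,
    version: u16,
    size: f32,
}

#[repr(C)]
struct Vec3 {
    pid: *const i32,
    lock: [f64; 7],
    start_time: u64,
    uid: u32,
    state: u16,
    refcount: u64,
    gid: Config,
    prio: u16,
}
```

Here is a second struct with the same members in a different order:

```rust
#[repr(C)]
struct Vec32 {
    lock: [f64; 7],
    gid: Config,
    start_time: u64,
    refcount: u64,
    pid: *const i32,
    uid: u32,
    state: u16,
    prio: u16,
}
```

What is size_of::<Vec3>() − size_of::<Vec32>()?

8

Config: offset at 0 (size 8, align 8) → ends 8; reserved at 8 (size 1, align 1) → ends 9; pad 3 to align 4 for attrs; attrs at 12 (size 4, align 4) → ends 16; version at 16 (size 2, align 2) → ends 18; pad 2 to align 4 for size; size at 20 (size 4, align 4) → ends 24; total 24 bytes, alignment 8
pid at 0 (size 4, align 4) → ends 4
pad 4 to align 8 for lock
lock at 8 (size 56, align 8) → ends 64
start_time at 64 (size 8, align 8) → ends 72
uid at 72 (size 4, align 4) → ends 76
state at 76 (size 2, align 2) → ends 78
pad 2 to align 8 for refcount
refcount at 80 (size 8, align 8) → ends 88
gid at 88 (size 24, align 8) → ends 112
prio at 112 (size 2, align 2) → ends 114
tail pad 6 to reach multiple of 8
total 120 bytes, alignment 8
— Vec32 —
lock at 0 (size 56, align 8) → ends 56
gid at 56 (size 24, align 8) → ends 80
start_time at 80 (size 8, align 8) → ends 88
refcount at 88 (size 8, align 8) → ends 96
pid at 96 (size 4, align 4) → ends 100
uid at 100 (size 4, align 4) → ends 104
state at 104 (size 2, align 2) → ends 106
prio at 106 (size 2, align 2) → ends 108
tail pad 4 to reach multiple of 8
total 112 bytes, alignment 8
120 − 112 = 8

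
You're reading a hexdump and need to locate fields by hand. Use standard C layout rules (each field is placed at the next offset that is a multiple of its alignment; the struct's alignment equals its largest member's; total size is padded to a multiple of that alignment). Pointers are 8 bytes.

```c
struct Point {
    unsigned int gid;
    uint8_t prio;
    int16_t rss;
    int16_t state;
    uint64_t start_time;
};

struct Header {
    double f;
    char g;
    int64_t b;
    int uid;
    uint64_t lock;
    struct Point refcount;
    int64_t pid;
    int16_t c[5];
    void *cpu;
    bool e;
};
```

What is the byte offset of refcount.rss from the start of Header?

Point: 0..4  gid  (4B, 4-aligned); 4..5  prio  (1B, 1-aligned); 5..6  -- padding (1B); 6..8  rss  (2B, 2-aligned); 8..10  state  (2B, 2-aligned); 10..16  -- padding (6B); 16..24  start_time  (8B, 8-aligned); sizeof = 24, alignof = 8
0..8  f  (8B, 8-aligned)
8..9  g  (1B, 1-aligned)
9..16  -- padding (7B)
16..24  b  (8B, 8-aligned)
24..28  uid  (4B, 4-aligned)
28..32  -- padding (4B)
32..40  lock  (8B, 8-aligned)
40..64  refcount  (24B, 8-aligned)
within Point: rss at 6
40 + 6 = 46

46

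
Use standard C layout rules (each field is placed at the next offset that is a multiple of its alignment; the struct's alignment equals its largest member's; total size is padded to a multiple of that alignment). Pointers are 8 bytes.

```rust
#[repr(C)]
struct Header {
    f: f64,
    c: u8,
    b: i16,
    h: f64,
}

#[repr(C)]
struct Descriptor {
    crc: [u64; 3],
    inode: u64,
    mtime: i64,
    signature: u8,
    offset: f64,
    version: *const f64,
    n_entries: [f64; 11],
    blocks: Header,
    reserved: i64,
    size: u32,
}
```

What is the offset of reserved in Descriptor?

Header: 0..8  f  (8B, 8-aligned); 8..9  c  (1B, 1-aligned); 9..10  -- padding (1B); 10..12  b  (2B, 2-aligned); 12..16  -- padding (4B); 16..24  h  (8B, 8-aligned); sizeof = 24, alignof = 8
0..24  crc  (24B, 8-aligned)
24..32  inode  (8B, 8-aligned)
32..40  mtime  (8B, 8-aligned)
40..41  signature  (1B, 1-aligned)
41..48  -- padding (7B)
48..56  offset  (8B, 8-aligned)
56..64  version  (8B, 8-aligned)
64..152  n_entries  (88B, 8-aligned)
152..176  blocks  (24B, 8-aligned)
176..184  reserved  (8B, 8-aligned)

176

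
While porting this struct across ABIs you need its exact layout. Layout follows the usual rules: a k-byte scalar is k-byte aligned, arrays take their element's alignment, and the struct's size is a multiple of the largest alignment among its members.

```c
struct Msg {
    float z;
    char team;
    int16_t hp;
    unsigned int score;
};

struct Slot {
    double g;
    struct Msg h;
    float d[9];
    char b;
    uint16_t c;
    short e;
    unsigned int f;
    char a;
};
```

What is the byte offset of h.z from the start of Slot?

8

Msg: @0: z [4B, align 4] → 4; @4: team [1B, align 1] → 5; +1 pad (align 2); @6: hp [2B, align 2] → 8; @8: score [4B, align 4] → 12; size 12, align 4
@0: g [8B, align 8] → 8
@8: h [12B, align 4] → 20
within Msg: z at 0
8 + 0 = 8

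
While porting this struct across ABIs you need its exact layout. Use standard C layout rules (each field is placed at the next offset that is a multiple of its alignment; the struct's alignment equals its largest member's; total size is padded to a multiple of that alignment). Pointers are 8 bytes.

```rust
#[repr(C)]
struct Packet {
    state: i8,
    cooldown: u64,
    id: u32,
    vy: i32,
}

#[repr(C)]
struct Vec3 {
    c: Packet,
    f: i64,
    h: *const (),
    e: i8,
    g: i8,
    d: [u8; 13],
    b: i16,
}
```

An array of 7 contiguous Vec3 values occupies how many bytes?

448

Packet: 0..1  state  (1B, 1-aligned); 1..8  -- padding (7B); 8..16  cooldown  (8B, 8-aligned); 16..20  id  (4B, 4-aligned); 20..24  vy  (4B, 4-aligned); sizeof = 24, alignof = 8
0..24  c  (24B, 8-aligned)
24..32  f  (8B, 8-aligned)
32..40  h  (8B, 8-aligned)
40..41  e  (1B, 1-aligned)
41..42  g  (1B, 1-aligned)
42..55  d  (13B, 1-aligned)
55..56  -- padding (1B)
56..58  b  (2B, 2-aligned)
58..64  -- tail padding (6B)
sizeof = 64, alignof = 8
array of 7: 7 × 64 = 448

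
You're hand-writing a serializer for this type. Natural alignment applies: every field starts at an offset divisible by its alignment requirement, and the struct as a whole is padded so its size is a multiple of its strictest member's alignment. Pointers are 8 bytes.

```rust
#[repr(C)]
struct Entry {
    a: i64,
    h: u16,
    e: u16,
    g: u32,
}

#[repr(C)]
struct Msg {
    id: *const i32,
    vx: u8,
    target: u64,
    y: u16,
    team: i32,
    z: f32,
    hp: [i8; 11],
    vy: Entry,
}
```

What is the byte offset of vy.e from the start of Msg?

Entry: @0: a [8B, align 8] → 8; @8: h [2B, align 2] → 10; @10: e [2B, align 2] → 12; @12: g [4B, align 4] → 16; size 16, align 8
@0: id [8B, align 8] → 8
@8: vx [1B, align 1] → 9
+7 pad (align 8)
@16: target [8B, align 8] → 24
@24: y [2B, align 2] → 26
+2 pad (align 4)
@28: team [4B, align 4] → 32
@32: z [4B, align 4] → 36
@36: hp [11B, align 1] → 47
+1 pad (align 8)
@48: vy [16B, align 8] → 64
within Entry: e at 10
48 + 10 = 58

58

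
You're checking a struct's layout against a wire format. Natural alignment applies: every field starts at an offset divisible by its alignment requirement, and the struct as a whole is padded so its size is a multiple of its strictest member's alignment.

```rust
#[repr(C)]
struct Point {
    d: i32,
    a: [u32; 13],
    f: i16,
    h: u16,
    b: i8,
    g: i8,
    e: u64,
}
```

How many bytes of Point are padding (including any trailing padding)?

2

0..4  d  (4B, 4-aligned)
4..56  a  (52B, 4-aligned)
56..58  f  (2B, 2-aligned)
58..60  h  (2B, 2-aligned)
60..61  b  (1B, 1-aligned)
61..62  g  (1B, 1-aligned)
62..64  -- padding (2B)
64..72  e  (8B, 8-aligned)
sizeof = 72, alignof = 8
data bytes 70, size 72 → padding 2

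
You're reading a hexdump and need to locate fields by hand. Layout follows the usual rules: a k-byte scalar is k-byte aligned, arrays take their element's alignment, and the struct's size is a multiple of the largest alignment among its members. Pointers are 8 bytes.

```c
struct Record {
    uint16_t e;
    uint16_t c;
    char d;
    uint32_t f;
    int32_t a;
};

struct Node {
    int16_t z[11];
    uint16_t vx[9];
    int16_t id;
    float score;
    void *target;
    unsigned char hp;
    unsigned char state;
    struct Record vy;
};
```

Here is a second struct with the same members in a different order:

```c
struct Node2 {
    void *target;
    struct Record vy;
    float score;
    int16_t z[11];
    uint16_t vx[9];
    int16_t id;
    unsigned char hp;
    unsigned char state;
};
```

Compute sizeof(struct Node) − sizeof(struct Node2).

Record: e at 0 (size 2, align 2) → ends 2; c at 2 (size 2, align 2) → ends 4; d at 4 (size 1, align 1) → ends 5; pad 3 to align 4 for f; f at 8 (size 4, align 4) → ends 12; a at 12 (size 4, align 4) → ends 16; total 16 bytes, alignment 4
z at 0 (size 22, align 2) → ends 22
vx at 22 (size 18, align 2) → ends 40
id at 40 (size 2, align 2) → ends 42
pad 2 to align 4 for score
score at 44 (size 4, align 4) → ends 48
target at 48 (size 8, align 8) → ends 56
hp at 56 (size 1, align 1) → ends 57
state at 57 (size 1, align 1) → ends 58
pad 2 to align 4 for vy
vy at 60 (size 16, align 4) → ends 76
tail pad 4 to reach multiple of 8
total 80 bytes, alignment 8
— Node2 —
target at 0 (size 8, align 8) → ends 8
vy at 8 (size 16, align 4) → ends 24
score at 24 (size 4, align 4) → ends 28
z at 28 (size 22, align 2) → ends 50
vx at 50 (size 18, align 2) → ends 68
id at 68 (size 2, align 2) → ends 70
hp at 70 (size 1, align 1) → ends 71
state at 71 (size 1, align 1) → ends 72
total 72 bytes, alignment 8
80 − 72 = 8

8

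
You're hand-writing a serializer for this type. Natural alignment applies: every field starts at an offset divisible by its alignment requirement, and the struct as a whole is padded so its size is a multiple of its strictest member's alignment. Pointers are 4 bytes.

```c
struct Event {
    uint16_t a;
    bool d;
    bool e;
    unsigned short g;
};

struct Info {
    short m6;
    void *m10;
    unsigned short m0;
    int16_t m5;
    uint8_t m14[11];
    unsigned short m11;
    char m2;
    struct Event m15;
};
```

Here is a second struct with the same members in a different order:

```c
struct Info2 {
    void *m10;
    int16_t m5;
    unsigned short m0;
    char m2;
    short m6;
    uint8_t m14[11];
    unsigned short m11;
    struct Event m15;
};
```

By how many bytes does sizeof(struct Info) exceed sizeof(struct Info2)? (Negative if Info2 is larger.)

4

Event: 0..2  a  (2B, 2-aligned); 2..3  d  (1B, 1-aligned); 3..4  e  (1B, 1-aligned); 4..6  g  (2B, 2-aligned); sizeof = 6, alignof = 2
0..2  m6  (2B, 2-aligned)
2..4  -- padding (2B)
4..8  m10  (4B, 4-aligned)
8..10  m0  (2B, 2-aligned)
10..12  m5  (2B, 2-aligned)
12..23  m14  (11B, 1-aligned)
23..24  -- padding (1B)
24..26  m11  (2B, 2-aligned)
26..27  m2  (1B, 1-aligned)
27..28  -- padding (1B)
28..34  m15  (6B, 2-aligned)
34..36  -- tail padding (2B)
sizeof = 36, alignof = 4
— Info2 —
0..4  m10  (4B, 4-aligned)
4..6  m5  (2B, 2-aligned)
6..8  m0  (2B, 2-aligned)
8..9  m2  (1B, 1-aligned)
9..10  -- padding (1B)
10..12  m6  (2B, 2-aligned)
12..23  m14  (11B, 1-aligned)
23..24  -- padding (1B)
24..26  m11  (2B, 2-aligned)
26..32  m15  (6B, 2-aligned)
sizeof = 32, alignof = 4
36 − 32 = 4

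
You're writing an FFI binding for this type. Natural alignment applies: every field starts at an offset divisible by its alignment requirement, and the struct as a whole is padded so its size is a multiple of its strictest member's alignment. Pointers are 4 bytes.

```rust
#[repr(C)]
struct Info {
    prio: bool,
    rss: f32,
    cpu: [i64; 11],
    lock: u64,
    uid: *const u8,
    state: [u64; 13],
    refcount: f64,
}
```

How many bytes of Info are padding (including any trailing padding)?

@0: prio [1B, align 1] → 1
+3 pad (align 4)
@4: rss [4B, align 4] → 8
@8: cpu [88B, align 8] → 96
@96: lock [8B, align 8] → 104
@104: uid [4B, align 4] → 108
+4 pad (align 8)
@112: state [104B, align 8] → 216
@216: refcount [8B, align 8] → 224
size 224, align 8
data bytes 217, size 224 → padding 7

7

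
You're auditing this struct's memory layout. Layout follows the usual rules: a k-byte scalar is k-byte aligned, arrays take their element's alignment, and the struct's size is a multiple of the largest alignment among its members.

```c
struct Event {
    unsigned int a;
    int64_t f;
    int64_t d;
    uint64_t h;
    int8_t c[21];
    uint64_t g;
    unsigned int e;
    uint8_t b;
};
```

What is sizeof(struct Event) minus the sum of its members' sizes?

10

a at 0 (size 4, align 4) → ends 4
pad 4 to align 8 for f
f at 8 (size 8, align 8) → ends 16
d at 16 (size 8, align 8) → ends 24
h at 24 (size 8, align 8) → ends 32
c at 32 (size 21, align 1) → ends 53
pad 3 to align 8 for g
g at 56 (size 8, align 8) → ends 64
e at 64 (size 4, align 4) → ends 68
b at 68 (size 1, align 1) → ends 69
tail pad 3 to reach multiple of 8
total 72 bytes, alignment 8
data bytes 62, size 72 → padding 10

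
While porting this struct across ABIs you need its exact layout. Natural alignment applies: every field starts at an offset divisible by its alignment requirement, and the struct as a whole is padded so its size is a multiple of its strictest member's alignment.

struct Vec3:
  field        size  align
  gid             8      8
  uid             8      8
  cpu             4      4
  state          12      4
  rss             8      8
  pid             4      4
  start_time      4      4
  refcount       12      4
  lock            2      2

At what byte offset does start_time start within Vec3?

44

@0: gid [8B, align 8] → 8
@8: uid [8B, align 8] → 16
@16: cpu [4B, align 4] → 20
@20: state [12B, align 4] → 32
@32: rss [8B, align 8] → 40
@40: pid [4B, align 4] → 44
@44: start_time [4B, align 4] → 48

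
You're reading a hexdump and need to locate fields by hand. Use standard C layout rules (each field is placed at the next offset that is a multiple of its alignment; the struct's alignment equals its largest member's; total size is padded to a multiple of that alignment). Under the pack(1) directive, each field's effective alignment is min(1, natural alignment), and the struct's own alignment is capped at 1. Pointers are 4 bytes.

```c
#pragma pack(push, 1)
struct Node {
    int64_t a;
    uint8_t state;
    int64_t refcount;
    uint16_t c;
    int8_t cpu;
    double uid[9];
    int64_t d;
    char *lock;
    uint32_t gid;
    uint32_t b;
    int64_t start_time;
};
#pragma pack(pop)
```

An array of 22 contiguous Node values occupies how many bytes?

@0: a [8B, align 1] → 8
@8: state [1B, align 1] → 9
@9: refcount [8B, align 1] → 17
@17: c [2B, align 1] → 19
@19: cpu [1B, align 1] → 20
@20: uid [72B, align 1] → 92
@92: d [8B, align 1] → 100
@100: lock [4B, align 1] → 104
@104: gid [4B, align 1] → 108
@108: b [4B, align 1] → 112
@112: start_time [8B, align 1] → 120
size 120, align 1
array of 22: 22 × 120 = 2640

2640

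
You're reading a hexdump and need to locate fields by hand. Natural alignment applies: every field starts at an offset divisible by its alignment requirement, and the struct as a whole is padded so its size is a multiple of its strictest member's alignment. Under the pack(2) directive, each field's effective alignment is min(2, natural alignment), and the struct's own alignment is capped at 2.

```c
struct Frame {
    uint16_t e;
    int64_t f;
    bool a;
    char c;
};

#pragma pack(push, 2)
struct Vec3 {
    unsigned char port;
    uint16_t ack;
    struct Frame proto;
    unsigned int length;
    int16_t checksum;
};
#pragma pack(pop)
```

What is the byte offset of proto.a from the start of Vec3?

Frame: 0..2  e  (2B, 2-aligned); 2..8  -- padding (6B); 8..16  f  (8B, 8-aligned); 16..17  a  (1B, 1-aligned); 17..18  c  (1B, 1-aligned); 18..24  -- tail padding (6B); sizeof = 24, alignof = 8
0..1  port  (1B, 1-aligned)
1..2  -- padding (1B)
2..4  ack  (2B, 2-aligned)
4..28  proto  (24B, 2-aligned)
within Frame: a at 16
4 + 16 = 20

20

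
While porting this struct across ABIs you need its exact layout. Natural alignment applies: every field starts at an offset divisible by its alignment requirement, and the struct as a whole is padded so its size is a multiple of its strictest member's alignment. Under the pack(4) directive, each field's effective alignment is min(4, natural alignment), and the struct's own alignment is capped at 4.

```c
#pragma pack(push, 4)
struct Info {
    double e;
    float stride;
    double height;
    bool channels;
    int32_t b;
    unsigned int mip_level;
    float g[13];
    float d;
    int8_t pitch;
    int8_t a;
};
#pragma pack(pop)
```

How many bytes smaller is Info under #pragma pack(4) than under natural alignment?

4

natural layout:
  e at 0 (size 8, align 8) → ends 8
  stride at 8 (size 4, align 4) → ends 12
  pad 4 to align 8 for height
  height at 16 (size 8, align 8) → ends 24
  channels at 24 (size 1, align 1) → ends 25
  pad 3 to align 4 for b
  b at 28 (size 4, align 4) → ends 32
  mip_level at 32 (size 4, align 4) → ends 36
  g at 36 (size 52, align 4) → ends 88
  d at 88 (size 4, align 4) → ends 92
  pitch at 92 (size 1, align 1) → ends 93
  a at 93 (size 1, align 1) → ends 94
  tail pad 2 to reach multiple of 8
  total 96 bytes, alignment 8
packed(4) layout:
  e at 0 (size 8, align 4) → ends 8
  stride at 8 (size 4, align 4) → ends 12
  height at 12 (size 8, align 4) → ends 20
  channels at 20 (size 1, align 1) → ends 21
  pad 3 to align 4 for b
  b at 24 (size 4, align 4) → ends 28
  mip_level at 28 (size 4, align 4) → ends 32
  g at 32 (size 52, align 4) → ends 84
  d at 84 (size 4, align 4) → ends 88
  pitch at 88 (size 1, align 1) → ends 89
  a at 89 (size 1, align 1) → ends 90
  tail pad 2 to reach multiple of 4
  total 92 bytes, alignment 4
96 − 92 = 4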